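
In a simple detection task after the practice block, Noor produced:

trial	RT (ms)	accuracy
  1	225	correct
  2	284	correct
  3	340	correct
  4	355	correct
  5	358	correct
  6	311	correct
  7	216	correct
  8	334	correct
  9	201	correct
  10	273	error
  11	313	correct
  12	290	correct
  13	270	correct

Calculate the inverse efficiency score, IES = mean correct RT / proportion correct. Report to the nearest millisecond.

316 ms

Correct trials (n=12): 225, 284, 340, 355, 358, 311, 216, 334, 201, 313, 290, 270
Mean correct RT = 3497/12 = 291.4167 ms
Proportion correct = 12/13
IES = 291.4167 / (12/13) = 315.701 ms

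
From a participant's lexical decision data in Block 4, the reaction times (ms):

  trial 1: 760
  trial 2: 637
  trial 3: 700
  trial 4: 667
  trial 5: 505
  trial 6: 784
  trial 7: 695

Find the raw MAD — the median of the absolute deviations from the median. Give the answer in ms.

58 ms

Sorted: 505, 637, 667, 695, 700, 760, 784 → median = 695
|x − 695|: 65, 58, 5, 28, 190, 89, 0
Sorted deviations: 0, 5, 28, 58, 65, 89, 190 → MAD = 58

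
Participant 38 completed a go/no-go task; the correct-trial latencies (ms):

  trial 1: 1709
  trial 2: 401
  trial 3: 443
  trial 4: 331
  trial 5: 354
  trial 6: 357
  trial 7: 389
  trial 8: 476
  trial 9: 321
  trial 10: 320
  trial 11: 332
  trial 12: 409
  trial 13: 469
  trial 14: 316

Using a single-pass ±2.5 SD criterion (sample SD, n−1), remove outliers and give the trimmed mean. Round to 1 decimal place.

n = 14, ΣRT = 6627, M = 473.357
Σ(x−M)² = 1683779.21; s = √(1683779.21/13) = 359.891
Cutoffs: 473.357 ± 2.5·359.891 → [-426.4, 1373.1]
Outside: 1709 → excluded.
Retained (n=13): Σ = 4918, mean = 4918/13 = 378.308

378.3 ms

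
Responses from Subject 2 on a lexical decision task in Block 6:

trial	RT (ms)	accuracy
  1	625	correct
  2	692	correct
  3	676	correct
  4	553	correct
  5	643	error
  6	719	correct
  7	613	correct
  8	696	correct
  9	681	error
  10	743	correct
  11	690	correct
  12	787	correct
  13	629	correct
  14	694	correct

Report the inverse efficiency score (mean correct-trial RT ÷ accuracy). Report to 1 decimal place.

Correct trials (n=12): 625, 692, 676, 553, 719, 613, 696, 743, 690, 787, 629, 694
Mean correct RT = 8117/12 = 676.4167 ms
Proportion correct = 12/14
IES = 676.4167 / (12/14) = 789.153 ms

789.2 ms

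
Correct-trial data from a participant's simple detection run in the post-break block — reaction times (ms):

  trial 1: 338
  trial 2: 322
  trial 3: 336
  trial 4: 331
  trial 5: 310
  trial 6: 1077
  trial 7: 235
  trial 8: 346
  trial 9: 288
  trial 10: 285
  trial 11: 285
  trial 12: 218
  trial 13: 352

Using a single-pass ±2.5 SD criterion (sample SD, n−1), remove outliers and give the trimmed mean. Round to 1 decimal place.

n = 13, ΣRT = 4723, M = 363.308
Σ(x−M)² = 572274.77; s = √(572274.77/12) = 218.379
Cutoffs: 363.308 ± 2.5·218.379 → [-182.6, 909.3]
Outside: 1077 → excluded.
Retained (n=12): Σ = 3646, mean = 3646/12 = 303.833

303.8 ms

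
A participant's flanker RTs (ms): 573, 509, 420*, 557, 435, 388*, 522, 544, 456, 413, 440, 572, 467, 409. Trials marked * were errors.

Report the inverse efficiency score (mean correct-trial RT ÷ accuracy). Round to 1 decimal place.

573.3 ms

Correct trials (n=12): 573, 509, 557, 435, 522, 544, 456, 413, 440, 572, 467, 409
Mean correct RT = 5897/12 = 491.4167 ms
Proportion correct = 12/14
IES = 491.4167 / (12/14) = 573.319 ms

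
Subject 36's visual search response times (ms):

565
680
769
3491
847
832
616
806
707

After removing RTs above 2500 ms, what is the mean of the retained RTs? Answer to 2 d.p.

727.75 ms

Excluded: 3491
Retained (n=8): Σ = 5822
Mean = 5822/8 = 727.7500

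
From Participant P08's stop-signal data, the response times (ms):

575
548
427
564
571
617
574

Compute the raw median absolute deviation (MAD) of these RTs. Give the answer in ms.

Sorted: 427, 548, 564, 571, 574, 575, 617 → median = 571
|x − 571|: 4, 23, 144, 7, 0, 46, 3
Sorted deviations: 0, 3, 4, 7, 23, 46, 144 → MAD = 7

7 ms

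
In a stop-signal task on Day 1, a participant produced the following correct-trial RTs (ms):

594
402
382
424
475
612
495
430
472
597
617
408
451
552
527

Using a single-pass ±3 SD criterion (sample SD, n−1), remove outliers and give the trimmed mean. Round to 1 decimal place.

495.9 ms

n = 15, ΣRT = 7438, M = 495.867
Σ(x−M)² = 94157.73; s = √(94157.73/14) = 82.009
Cutoffs: 495.867 ± 3·82.009 → [249.8, 741.9]
No RTs fall outside the cutoffs; all 15 retained. Mean = 7438/15 = 495.867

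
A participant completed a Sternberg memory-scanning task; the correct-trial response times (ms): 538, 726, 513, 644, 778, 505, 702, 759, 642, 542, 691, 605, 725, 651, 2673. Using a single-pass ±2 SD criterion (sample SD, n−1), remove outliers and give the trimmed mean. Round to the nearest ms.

644 ms

n = 15, ΣRT = 11694, M = 779.600
Σ(x−M)² = 3950765.60; s = √(3950765.60/14) = 531.223
Cutoffs: 779.600 ± 2·531.223 → [-282.8, 1842.0]
Outside: 2673 → excluded.
Retained (n=14): Σ = 9021, mean = 9021/14 = 644.357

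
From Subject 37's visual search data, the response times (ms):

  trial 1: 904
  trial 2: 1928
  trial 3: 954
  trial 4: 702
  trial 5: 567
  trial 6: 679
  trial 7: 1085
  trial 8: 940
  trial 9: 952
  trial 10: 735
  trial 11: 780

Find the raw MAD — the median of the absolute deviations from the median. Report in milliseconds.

Sorted: 567, 679, 702, 735, 780, 904, 940, 952, 954, 1085, 1928 → median = 904
|x − 904|: 0, 1024, 50, 202, 337, 225, 181, 36, 48, 169, 124
Sorted deviations: 0, 36, 48, 50, 124, 169, 181, 202, 225, 337, 1024 → MAD = 169

169 ms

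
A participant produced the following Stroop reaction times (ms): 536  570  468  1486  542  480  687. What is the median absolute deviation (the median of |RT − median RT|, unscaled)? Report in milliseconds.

62 ms

Sorted: 468, 480, 536, 542, 570, 687, 1486 → median = 542
|x − 542|: 6, 28, 74, 944, 0, 62, 145
Sorted deviations: 0, 6, 28, 62, 74, 145, 944 → MAD = 62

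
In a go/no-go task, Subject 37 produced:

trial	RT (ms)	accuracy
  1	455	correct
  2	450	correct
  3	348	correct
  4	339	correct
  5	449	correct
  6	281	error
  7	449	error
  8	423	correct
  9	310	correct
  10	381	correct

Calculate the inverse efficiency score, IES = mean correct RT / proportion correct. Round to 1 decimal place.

Correct trials (n=8): 455, 450, 348, 339, 449, 423, 310, 381
Mean correct RT = 3155/8 = 394.3750 ms
Proportion correct = 8/10
IES = 394.3750 / (8/10) = 492.969 ms

493.0 ms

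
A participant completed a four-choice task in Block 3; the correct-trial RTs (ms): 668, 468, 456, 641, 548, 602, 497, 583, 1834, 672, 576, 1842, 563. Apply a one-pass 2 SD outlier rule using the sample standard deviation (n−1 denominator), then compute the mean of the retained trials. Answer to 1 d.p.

570.4 ms

n = 13, ΣRT = 9950, M = 765.385
Σ(x−M)² = 2774943.08; s = √(2774943.08/12) = 480.880
Cutoffs: 765.385 ± 2·480.880 → [-196.4, 1727.1]
Outside: 1834, 1842 → excluded.
Retained (n=11): Σ = 6274, mean = 6274/11 = 570.364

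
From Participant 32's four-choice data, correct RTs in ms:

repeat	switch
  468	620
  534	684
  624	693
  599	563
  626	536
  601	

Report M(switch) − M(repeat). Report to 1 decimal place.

43.9 ms

M(repeat) = 3452/6 = 575.333
M(switch) = 3096/5 = 619.200
Difference = 619.200 − 575.333 = 43.867 ms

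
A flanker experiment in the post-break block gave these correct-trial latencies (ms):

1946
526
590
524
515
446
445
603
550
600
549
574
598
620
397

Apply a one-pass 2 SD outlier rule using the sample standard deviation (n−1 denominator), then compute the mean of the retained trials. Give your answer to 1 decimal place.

n = 15, ΣRT = 9483, M = 632.200
Σ(x−M)² = 1909880.40; s = √(1909880.40/14) = 369.351
Cutoffs: 632.200 ± 2·369.351 → [-106.5, 1370.9]
Outside: 1946 → excluded.
Retained (n=14): Σ = 7537, mean = 7537/14 = 538.357

538.4 ms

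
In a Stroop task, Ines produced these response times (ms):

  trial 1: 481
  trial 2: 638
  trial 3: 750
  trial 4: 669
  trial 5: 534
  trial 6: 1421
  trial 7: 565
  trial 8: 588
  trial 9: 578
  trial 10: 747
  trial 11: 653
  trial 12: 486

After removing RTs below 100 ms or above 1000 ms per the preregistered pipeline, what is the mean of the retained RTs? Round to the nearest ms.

Excluded: 1421
Retained (n=11): Σ = 6689
Mean = 6689/11 = 608.0909

608 ms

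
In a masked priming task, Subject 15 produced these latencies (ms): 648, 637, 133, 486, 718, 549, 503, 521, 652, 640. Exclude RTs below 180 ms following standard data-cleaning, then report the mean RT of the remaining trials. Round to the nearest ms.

Excluded: 133
Retained (n=9): Σ = 5354
Mean = 5354/9 = 594.8889

595 ms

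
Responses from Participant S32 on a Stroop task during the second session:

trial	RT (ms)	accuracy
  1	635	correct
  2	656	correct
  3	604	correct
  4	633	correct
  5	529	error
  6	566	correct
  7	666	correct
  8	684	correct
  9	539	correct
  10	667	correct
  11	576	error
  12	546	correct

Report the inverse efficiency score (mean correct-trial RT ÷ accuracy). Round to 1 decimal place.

Correct trials (n=10): 635, 656, 604, 633, 566, 666, 684, 539, 667, 546
Mean correct RT = 6196/10 = 619.6000 ms
Proportion correct = 10/12
IES = 619.6000 / (10/12) = 743.520 ms

743.5 ms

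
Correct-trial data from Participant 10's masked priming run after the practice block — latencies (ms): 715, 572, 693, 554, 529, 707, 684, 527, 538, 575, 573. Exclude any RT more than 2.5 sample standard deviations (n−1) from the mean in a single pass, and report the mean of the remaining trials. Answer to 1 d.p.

606.1 ms

n = 11, ΣRT = 6667, M = 606.091
Σ(x−M)² = 58438.91; s = √(58438.91/10) = 76.445
Cutoffs: 606.091 ± 2.5·76.445 → [415.0, 797.2]
No RTs fall outside the cutoffs; all 11 retained. Mean = 6667/11 = 606.091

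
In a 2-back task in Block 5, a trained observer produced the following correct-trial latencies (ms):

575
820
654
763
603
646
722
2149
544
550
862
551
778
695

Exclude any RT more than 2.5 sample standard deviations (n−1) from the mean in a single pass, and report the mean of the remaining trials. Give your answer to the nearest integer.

674 ms

n = 14, ΣRT = 10912, M = 779.429
Σ(x−M)² = 2161585.43; s = √(2161585.43/13) = 407.769
Cutoffs: 779.429 ± 2.5·407.769 → [-240.0, 1798.9]
Outside: 2149 → excluded.
Retained (n=13): Σ = 8763, mean = 8763/13 = 674.077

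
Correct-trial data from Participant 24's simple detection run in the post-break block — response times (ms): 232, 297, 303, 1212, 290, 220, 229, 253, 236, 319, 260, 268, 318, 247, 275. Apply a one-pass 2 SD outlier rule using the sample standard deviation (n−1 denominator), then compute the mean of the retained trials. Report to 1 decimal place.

n = 15, ΣRT = 4959, M = 330.600
Σ(x−M)² = 846929.60; s = √(846929.60/14) = 245.957
Cutoffs: 330.600 ± 2·245.957 → [-161.3, 822.5]
Outside: 1212 → excluded.
Retained (n=14): Σ = 3747, mean = 3747/14 = 267.643

267.6 ms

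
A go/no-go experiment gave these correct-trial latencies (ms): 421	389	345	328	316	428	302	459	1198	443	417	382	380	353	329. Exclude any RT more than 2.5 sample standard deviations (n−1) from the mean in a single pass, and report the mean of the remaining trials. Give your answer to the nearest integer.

n = 15, ΣRT = 6490, M = 432.667
Σ(x−M)² = 660605.33; s = √(660605.33/14) = 217.224
Cutoffs: 432.667 ± 2.5·217.224 → [-110.4, 975.7]
Outside: 1198 → excluded.
Retained (n=14): Σ = 5292, mean = 5292/14 = 378.000

378 ms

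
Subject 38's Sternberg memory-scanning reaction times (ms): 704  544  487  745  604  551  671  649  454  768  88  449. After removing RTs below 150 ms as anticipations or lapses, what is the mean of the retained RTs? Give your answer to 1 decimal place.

602.4 ms

Excluded: 88
Retained (n=11): Σ = 6626
Mean = 6626/11 = 602.3636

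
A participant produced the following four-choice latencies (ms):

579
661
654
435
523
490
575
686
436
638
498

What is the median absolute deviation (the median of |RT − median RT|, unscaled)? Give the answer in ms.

79 ms

Sorted: 435, 436, 490, 498, 523, 575, 579, 638, 654, 661, 686 → median = 575
|x − 575|: 4, 86, 79, 140, 52, 85, 0, 111, 139, 63, 77
Sorted deviations: 0, 4, 52, 63, 77, 79, 85, 86, 111, 139, 140 → MAD = 79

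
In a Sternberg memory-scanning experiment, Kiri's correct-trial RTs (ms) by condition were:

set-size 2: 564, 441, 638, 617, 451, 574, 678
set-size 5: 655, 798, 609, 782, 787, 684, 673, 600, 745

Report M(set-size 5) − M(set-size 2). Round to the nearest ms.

138 ms

M(set-size 2) = 3963/7 = 566.143
M(set-size 5) = 6333/9 = 703.667
Difference = 703.667 − 566.143 = 137.524 ms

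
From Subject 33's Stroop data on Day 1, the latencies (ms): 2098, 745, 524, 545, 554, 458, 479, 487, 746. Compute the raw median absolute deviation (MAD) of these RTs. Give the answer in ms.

66 ms

Sorted: 458, 479, 487, 524, 545, 554, 745, 746, 2098 → median = 545
|x − 545|: 1553, 200, 21, 0, 9, 87, 66, 58, 201
Sorted deviations: 0, 9, 21, 58, 66, 87, 200, 201, 1553 → MAD = 66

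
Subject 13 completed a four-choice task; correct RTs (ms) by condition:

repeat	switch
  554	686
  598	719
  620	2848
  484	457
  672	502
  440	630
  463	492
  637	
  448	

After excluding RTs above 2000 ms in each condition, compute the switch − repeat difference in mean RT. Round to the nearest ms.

switch: exclude 2848
M(repeat) = 4916/9 = 546.222
M(switch) = 3486/6 = 581.000
Difference = 581.000 − 546.222 = 34.778 ms

35 ms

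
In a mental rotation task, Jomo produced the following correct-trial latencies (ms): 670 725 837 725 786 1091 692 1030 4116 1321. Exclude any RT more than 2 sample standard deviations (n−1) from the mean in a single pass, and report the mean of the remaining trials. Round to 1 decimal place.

875.2 ms

n = 10, ΣRT = 11993, M = 1199.300
Σ(x−M)² = 9851852.10; s = √(9851852.10/9) = 1046.255
Cutoffs: 1199.300 ± 2·1046.255 → [-893.2, 3291.8]
Outside: 4116 → excluded.
Retained (n=9): Σ = 7877, mean = 7877/9 = 875.222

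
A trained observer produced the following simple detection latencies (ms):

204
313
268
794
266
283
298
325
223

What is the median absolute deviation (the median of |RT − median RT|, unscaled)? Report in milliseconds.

30 ms

Sorted: 204, 223, 266, 268, 283, 298, 313, 325, 794 → median = 283
|x − 283|: 79, 30, 15, 511, 17, 0, 15, 42, 60
Sorted deviations: 0, 15, 15, 17, 30, 42, 60, 79, 511 → MAD = 30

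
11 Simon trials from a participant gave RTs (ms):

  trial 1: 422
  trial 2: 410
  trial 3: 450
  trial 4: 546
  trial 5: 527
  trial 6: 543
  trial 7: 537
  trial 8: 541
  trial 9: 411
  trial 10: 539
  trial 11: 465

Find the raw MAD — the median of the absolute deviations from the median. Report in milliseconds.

Sorted: 410, 411, 422, 450, 465, 527, 537, 539, 541, 543, 546 → median = 527
|x − 527|: 105, 117, 77, 19, 0, 16, 10, 14, 116, 12, 62
Sorted deviations: 0, 10, 12, 14, 16, 19, 62, 77, 105, 116, 117 → MAD = 19

19 ms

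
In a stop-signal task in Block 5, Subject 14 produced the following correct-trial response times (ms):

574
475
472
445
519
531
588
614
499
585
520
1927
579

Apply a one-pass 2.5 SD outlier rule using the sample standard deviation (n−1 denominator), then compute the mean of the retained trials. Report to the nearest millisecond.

n = 13, ΣRT = 8328, M = 640.615
Σ(x−M)² = 1825123.08; s = √(1825123.08/12) = 389.992
Cutoffs: 640.615 ± 2.5·389.992 → [-334.4, 1615.6]
Outside: 1927 → excluded.
Retained (n=12): Σ = 6401, mean = 6401/12 = 533.417

533 ms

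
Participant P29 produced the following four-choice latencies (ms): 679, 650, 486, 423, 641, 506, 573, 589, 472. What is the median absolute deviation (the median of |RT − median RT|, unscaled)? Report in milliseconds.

77 ms

Sorted: 423, 472, 486, 506, 573, 589, 641, 650, 679 → median = 573
|x − 573|: 106, 77, 87, 150, 68, 67, 0, 16, 101
Sorted deviations: 0, 16, 67, 68, 77, 87, 101, 106, 150 → MAD = 77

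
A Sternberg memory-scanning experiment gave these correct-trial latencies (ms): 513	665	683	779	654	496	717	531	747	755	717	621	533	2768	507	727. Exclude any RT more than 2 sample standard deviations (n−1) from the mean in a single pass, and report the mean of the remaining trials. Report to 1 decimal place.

643.0 ms

n = 16, ΣRT = 12413, M = 775.812
Σ(x−M)² = 4377600.44; s = √(4377600.44/15) = 540.222
Cutoffs: 775.812 ± 2·540.222 → [-304.6, 1856.3]
Outside: 2768 → excluded.
Retained (n=15): Σ = 9645, mean = 9645/15 = 643.000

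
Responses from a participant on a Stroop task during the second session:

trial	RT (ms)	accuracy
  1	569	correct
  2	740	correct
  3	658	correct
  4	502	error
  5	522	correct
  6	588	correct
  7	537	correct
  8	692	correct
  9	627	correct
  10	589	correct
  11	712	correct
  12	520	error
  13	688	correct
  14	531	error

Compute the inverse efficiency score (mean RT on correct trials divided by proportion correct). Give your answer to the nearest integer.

Correct trials (n=11): 569, 740, 658, 522, 588, 537, 692, 627, 589, 712, 688
Mean correct RT = 6922/11 = 629.2727 ms
Proportion correct = 11/14
IES = 629.2727 / (11/14) = 800.893 ms

801 ms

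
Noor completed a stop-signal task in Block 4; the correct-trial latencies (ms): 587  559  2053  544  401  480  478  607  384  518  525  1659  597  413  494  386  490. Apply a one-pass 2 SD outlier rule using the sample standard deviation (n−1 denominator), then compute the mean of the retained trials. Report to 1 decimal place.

497.5 ms

n = 17, ΣRT = 11175, M = 657.353
Σ(x−M)² = 3413805.88; s = √(3413805.88/16) = 461.912
Cutoffs: 657.353 ± 2·461.912 → [-266.5, 1581.2]
Outside: 1659, 2053 → excluded.
Retained (n=15): Σ = 7463, mean = 7463/15 = 497.533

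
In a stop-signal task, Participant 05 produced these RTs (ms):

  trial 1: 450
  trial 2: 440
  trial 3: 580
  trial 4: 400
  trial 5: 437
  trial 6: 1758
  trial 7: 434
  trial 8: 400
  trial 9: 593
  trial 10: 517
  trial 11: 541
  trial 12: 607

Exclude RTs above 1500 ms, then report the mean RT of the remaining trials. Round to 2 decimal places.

Excluded: 1758
Retained (n=11): Σ = 5399
Mean = 5399/11 = 490.8182

490.82 ms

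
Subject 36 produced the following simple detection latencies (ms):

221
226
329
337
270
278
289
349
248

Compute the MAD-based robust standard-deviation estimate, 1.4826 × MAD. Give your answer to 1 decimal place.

75.6 ms

Sorted: 221, 226, 248, 270, 278, 289, 329, 337, 349 → median = 278
|x − 278| sorted: 0, 8, 11, 30, 51, 52, 57, 59, 71 → MAD = 51
Robust SD ≈ 1.4826 × 51 = 75.613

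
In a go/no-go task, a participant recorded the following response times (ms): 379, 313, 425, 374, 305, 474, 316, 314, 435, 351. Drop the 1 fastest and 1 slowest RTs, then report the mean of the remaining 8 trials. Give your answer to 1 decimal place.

363.4 ms

Sorted: 305, 313, 314, 316, 351, 374, 379, 425, 435, 474
Drop lowest 1 (305) and highest 1 (474)
Remaining (n=8): Σ = 2907, mean = 2907/8 = 363.375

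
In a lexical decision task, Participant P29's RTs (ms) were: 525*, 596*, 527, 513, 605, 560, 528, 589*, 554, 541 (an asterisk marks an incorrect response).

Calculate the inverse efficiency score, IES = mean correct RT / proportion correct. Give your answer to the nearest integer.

Correct trials (n=7): 527, 513, 605, 560, 528, 554, 541
Mean correct RT = 3828/7 = 546.8571 ms
Proportion correct = 7/10
IES = 546.8571 / (7/10) = 781.224 ms

781 ms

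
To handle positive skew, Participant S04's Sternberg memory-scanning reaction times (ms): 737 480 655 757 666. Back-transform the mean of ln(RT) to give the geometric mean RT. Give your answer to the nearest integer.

ln(RT): 6.6026, 6.1738, 6.4846, 6.6294, 6.5013
Mean ln(RT) = 32.3917/5 = 6.47833
Geometric mean = exp(6.47833) = 650.88 ms

651 ms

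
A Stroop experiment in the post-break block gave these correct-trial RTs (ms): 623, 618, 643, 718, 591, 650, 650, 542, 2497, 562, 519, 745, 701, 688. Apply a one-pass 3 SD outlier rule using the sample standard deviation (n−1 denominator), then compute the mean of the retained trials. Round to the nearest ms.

n = 14, ΣRT = 10747, M = 767.643
Σ(x−M)² = 3277197.21; s = √(3277197.21/13) = 502.088
Cutoffs: 767.643 ± 3·502.088 → [-738.6, 2273.9]
Outside: 2497 → excluded.
Retained (n=13): Σ = 8250, mean = 8250/13 = 634.615

635 ms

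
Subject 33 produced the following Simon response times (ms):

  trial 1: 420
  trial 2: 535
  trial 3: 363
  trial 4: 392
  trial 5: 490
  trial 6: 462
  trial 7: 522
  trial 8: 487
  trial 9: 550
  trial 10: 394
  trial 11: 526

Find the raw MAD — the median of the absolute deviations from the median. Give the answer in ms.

48 ms

Sorted: 363, 392, 394, 420, 462, 487, 490, 522, 526, 535, 550 → median = 487
|x − 487|: 67, 48, 124, 95, 3, 25, 35, 0, 63, 93, 39
Sorted deviations: 0, 3, 25, 35, 39, 48, 63, 67, 93, 95, 124 → MAD = 48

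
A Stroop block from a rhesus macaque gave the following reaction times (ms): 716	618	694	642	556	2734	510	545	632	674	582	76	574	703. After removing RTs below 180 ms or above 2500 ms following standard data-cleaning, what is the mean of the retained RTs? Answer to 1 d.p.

620.5 ms

Excluded: 76, 2734
Retained (n=12): Σ = 7446
Mean = 7446/12 = 620.5000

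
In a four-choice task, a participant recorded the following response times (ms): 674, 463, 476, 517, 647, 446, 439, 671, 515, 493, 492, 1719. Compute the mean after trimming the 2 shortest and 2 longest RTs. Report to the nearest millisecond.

534 ms

Sorted: 439, 446, 463, 476, 492, 493, 515, 517, 647, 671, 674, 1719
Drop lowest 2 (439, 446) and highest 2 (674, 1719)
Remaining (n=8): Σ = 4274, mean = 4274/8 = 534.250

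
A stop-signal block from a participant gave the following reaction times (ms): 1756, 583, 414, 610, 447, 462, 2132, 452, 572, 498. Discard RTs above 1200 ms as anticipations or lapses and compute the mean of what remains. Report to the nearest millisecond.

Excluded: 1756, 2132
Retained (n=8): Σ = 4038
Mean = 4038/8 = 504.7500

505 ms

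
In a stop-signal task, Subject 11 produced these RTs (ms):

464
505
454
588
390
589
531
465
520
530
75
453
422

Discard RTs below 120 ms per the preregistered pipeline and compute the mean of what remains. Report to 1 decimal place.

492.6 ms

Excluded: 75
Retained (n=12): Σ = 5911
Mean = 5911/12 = 492.5833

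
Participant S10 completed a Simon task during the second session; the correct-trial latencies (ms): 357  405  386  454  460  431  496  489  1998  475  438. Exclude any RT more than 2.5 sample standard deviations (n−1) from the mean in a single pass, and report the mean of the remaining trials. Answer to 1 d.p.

439.1 ms

n = 11, ΣRT = 6389, M = 580.818
Σ(x−M)² = 2227709.64; s = √(2227709.64/10) = 471.986
Cutoffs: 580.818 ± 2.5·471.986 → [-599.1, 1760.8]
Outside: 1998 → excluded.
Retained (n=10): Σ = 4391, mean = 4391/10 = 439.100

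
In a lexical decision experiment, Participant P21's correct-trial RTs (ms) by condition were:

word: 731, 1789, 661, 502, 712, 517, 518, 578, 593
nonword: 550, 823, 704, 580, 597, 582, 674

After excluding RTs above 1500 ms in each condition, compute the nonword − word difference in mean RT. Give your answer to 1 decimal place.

42.8 ms

word: exclude 1789
M(word) = 4812/8 = 601.500
M(nonword) = 4510/7 = 644.286
Difference = 644.286 − 601.500 = 42.786 ms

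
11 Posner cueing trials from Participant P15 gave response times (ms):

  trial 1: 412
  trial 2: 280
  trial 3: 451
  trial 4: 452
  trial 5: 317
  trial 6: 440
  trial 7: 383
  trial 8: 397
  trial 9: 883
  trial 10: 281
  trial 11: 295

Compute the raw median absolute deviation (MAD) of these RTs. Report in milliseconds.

Sorted: 280, 281, 295, 317, 383, 397, 412, 440, 451, 452, 883 → median = 397
|x − 397|: 15, 117, 54, 55, 80, 43, 14, 0, 486, 116, 102
Sorted deviations: 0, 14, 15, 43, 54, 55, 80, 102, 116, 117, 486 → MAD = 55

55 ms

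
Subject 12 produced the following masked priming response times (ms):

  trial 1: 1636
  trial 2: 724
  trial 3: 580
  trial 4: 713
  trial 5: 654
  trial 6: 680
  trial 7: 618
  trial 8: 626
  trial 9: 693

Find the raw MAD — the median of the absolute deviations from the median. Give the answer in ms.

44 ms

Sorted: 580, 618, 626, 654, 680, 693, 713, 724, 1636 → median = 680
|x − 680|: 956, 44, 100, 33, 26, 0, 62, 54, 13
Sorted deviations: 0, 13, 26, 33, 44, 54, 62, 100, 956 → MAD = 44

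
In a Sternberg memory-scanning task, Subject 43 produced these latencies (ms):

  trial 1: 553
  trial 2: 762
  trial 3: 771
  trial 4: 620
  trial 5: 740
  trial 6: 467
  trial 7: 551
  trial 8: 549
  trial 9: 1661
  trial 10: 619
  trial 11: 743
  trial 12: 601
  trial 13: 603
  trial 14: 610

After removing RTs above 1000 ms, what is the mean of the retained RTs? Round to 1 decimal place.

629.9 ms

Excluded: 1661
Retained (n=13): Σ = 8189
Mean = 8189/13 = 629.9231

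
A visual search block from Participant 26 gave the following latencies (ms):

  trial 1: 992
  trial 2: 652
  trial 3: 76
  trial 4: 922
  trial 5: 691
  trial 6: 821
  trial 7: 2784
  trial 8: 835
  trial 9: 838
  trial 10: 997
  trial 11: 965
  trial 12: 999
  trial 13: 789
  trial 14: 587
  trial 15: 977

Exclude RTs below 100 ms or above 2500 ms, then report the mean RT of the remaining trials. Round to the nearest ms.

851 ms

Excluded: 76, 2784
Retained (n=13): Σ = 11065
Mean = 11065/13 = 851.1538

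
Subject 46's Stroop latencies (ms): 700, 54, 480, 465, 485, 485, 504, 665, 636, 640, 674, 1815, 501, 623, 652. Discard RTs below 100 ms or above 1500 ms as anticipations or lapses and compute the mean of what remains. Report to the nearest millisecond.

578 ms

Excluded: 54, 1815
Retained (n=13): Σ = 7510
Mean = 7510/13 = 577.6923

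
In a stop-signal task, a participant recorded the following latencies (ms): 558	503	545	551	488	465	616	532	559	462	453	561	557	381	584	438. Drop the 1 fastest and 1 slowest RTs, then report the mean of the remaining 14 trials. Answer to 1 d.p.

518.3 ms

Sorted: 381, 438, 453, 462, 465, 488, 503, 532, 545, 551, 557, 558, 559, 561, 584, 616
Drop lowest 1 (381) and highest 1 (616)
Remaining (n=14): Σ = 7256, mean = 7256/14 = 518.286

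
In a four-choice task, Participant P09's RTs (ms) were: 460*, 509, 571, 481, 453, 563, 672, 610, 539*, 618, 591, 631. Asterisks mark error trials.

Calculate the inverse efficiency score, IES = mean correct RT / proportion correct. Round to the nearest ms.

Correct trials (n=10): 509, 571, 481, 453, 563, 672, 610, 618, 591, 631
Mean correct RT = 5699/10 = 569.9000 ms
Proportion correct = 10/12
IES = 569.9000 / (10/12) = 683.880 ms

684 ms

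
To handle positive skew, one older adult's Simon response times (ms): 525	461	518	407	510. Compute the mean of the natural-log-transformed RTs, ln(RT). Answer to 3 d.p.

ln(RT): 6.2634, 6.1334, 6.2500, 6.0088, 6.2344
Σ ln(RT) = 30.8900
Mean = 30.8900/5 = 6.17800

6.178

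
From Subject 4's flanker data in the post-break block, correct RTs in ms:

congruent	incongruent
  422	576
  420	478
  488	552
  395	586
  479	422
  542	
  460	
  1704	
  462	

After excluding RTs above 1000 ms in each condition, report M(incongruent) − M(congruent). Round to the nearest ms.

congruent: exclude 1704
M(congruent) = 3668/8 = 458.500
M(incongruent) = 2614/5 = 522.800
Difference = 522.800 − 458.500 = 64.300 ms

64 ms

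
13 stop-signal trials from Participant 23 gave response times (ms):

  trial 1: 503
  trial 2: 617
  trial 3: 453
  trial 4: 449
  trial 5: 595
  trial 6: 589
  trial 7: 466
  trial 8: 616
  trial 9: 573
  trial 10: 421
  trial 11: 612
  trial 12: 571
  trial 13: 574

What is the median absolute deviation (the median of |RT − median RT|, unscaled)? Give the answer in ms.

Sorted: 421, 449, 453, 466, 503, 571, 573, 574, 589, 595, 612, 616, 617 → median = 573
|x − 573|: 70, 44, 120, 124, 22, 16, 107, 43, 0, 152, 39, 2, 1
Sorted deviations: 0, 1, 2, 16, 22, 39, 43, 44, 70, 107, 120, 124, 152 → MAD = 43

43 ms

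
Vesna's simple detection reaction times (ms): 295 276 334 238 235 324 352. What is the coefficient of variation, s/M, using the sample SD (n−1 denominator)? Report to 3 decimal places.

n = 7, Σ = 2054, M = 293.4286
Σ(x−M)² = 12803.714; s = √(12803.714/6) = 46.1947
CV = 46.1947 / 293.4286 = 0.15743

0.157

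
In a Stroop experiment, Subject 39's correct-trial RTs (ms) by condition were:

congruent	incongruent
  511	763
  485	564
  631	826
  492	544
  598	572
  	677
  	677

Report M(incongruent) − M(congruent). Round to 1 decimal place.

117.0 ms

M(congruent) = 2717/5 = 543.400
M(incongruent) = 4623/7 = 660.429
Difference = 660.429 − 543.400 = 117.029 ms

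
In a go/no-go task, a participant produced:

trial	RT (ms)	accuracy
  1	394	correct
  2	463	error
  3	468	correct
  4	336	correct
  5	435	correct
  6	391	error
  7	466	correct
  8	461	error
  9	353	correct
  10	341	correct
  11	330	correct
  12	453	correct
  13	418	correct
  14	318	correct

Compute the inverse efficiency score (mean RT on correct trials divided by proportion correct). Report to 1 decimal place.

Correct trials (n=11): 394, 468, 336, 435, 466, 353, 341, 330, 453, 418, 318
Mean correct RT = 4312/11 = 392.0000 ms
Proportion correct = 11/14
IES = 392.0000 / (11/14) = 498.909 ms

498.9 ms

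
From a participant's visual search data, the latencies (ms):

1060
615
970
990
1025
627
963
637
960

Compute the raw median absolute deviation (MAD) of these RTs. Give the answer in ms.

Sorted: 615, 627, 637, 960, 963, 970, 990, 1025, 1060 → median = 963
|x − 963|: 97, 348, 7, 27, 62, 336, 0, 326, 3
Sorted deviations: 0, 3, 7, 27, 62, 97, 326, 336, 348 → MAD = 62

62 ms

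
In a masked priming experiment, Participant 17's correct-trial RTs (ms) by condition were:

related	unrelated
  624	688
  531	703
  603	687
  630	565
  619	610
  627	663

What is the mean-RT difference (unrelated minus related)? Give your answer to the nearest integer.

47 ms

M(related) = 3634/6 = 605.667
M(unrelated) = 3916/6 = 652.667
Difference = 652.667 − 605.667 = 47.000 ms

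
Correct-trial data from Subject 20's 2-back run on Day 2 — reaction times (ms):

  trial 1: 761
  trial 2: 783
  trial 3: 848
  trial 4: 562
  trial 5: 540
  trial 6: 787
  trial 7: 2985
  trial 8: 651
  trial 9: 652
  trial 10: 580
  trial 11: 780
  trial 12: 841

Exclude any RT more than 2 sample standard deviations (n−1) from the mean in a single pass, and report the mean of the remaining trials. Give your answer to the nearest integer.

708 ms

n = 12, ΣRT = 10770, M = 897.500
Σ(x−M)² = 4883263.00; s = √(4883263.00/11) = 666.283
Cutoffs: 897.500 ± 2·666.283 → [-435.1, 2230.1]
Outside: 2985 → excluded.
Retained (n=11): Σ = 7785, mean = 7785/11 = 707.727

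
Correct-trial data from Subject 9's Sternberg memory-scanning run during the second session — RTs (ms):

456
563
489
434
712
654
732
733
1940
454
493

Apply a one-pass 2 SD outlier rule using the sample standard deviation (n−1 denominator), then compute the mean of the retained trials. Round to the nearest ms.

n = 11, ΣRT = 7660, M = 696.364
Σ(x−M)² = 1838774.55; s = √(1838774.55/10) = 428.809
Cutoffs: 696.364 ± 2·428.809 → [-161.3, 1554.0]
Outside: 1940 → excluded.
Retained (n=10): Σ = 5720, mean = 5720/10 = 572.000

572 ms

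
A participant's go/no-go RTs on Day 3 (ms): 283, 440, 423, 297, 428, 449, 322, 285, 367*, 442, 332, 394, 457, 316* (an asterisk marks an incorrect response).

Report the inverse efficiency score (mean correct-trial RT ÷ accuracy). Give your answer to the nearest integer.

443 ms

Correct trials (n=12): 283, 440, 423, 297, 428, 449, 322, 285, 442, 332, 394, 457
Mean correct RT = 4552/12 = 379.3333 ms
Proportion correct = 12/14
IES = 379.3333 / (12/14) = 442.556 ms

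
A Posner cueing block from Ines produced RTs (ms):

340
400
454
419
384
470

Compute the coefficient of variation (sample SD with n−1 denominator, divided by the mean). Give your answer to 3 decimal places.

n = 6, Σ = 2467, M = 411.1667
Σ(x−M)² = 11284.833; s = √(11284.833/5) = 47.5075
CV = 47.5075 / 411.1667 = 0.11554

0.116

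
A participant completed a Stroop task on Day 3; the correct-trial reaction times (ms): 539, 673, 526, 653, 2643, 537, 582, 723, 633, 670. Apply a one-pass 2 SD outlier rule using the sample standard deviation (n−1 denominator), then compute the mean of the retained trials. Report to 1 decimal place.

n = 10, ΣRT = 8179, M = 817.900
Σ(x−M)² = 3741790.90; s = √(3741790.90/9) = 644.790
Cutoffs: 817.900 ± 2·644.790 → [-471.7, 2107.5]
Outside: 2643 → excluded.
Retained (n=9): Σ = 5536, mean = 5536/9 = 615.111

615.1 ms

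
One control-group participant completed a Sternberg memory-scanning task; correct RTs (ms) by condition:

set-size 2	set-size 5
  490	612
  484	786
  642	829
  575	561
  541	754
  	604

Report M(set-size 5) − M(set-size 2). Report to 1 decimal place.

144.6 ms

M(set-size 2) = 2732/5 = 546.400
M(set-size 5) = 4146/6 = 691.000
Difference = 691.000 − 546.400 = 144.600 ms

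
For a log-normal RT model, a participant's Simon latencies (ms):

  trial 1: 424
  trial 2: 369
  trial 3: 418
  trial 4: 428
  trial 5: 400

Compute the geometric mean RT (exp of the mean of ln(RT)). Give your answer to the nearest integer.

ln(RT): 6.0497, 5.9108, 6.0355, 6.0591, 5.9915
Mean ln(RT) = 30.0466/5 = 6.00932
Geometric mean = exp(6.00932) = 407.21 ms

407 ms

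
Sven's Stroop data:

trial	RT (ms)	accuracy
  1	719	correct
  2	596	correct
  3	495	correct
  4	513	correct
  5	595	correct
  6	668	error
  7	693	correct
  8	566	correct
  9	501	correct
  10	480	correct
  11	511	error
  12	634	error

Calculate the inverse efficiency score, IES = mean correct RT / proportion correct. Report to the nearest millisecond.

Correct trials (n=9): 719, 596, 495, 513, 595, 693, 566, 501, 480
Mean correct RT = 5158/9 = 573.1111 ms
Proportion correct = 9/12
IES = 573.1111 / (9/12) = 764.148 ms

764 ms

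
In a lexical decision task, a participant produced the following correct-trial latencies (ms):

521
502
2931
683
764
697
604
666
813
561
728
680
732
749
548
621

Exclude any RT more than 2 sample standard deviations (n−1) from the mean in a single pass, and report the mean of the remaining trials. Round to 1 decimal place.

n = 16, ΣRT = 12800, M = 800.000
Σ(x−M)² = 4969416.00; s = √(4969416.00/15) = 575.582
Cutoffs: 800.000 ± 2·575.582 → [-351.2, 1951.2]
Outside: 2931 → excluded.
Retained (n=15): Σ = 9869, mean = 9869/15 = 657.933

657.9 ms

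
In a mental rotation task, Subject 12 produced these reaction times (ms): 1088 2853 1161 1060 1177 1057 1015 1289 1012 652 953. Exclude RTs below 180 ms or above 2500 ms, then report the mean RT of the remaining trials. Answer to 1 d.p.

Excluded: 2853
Retained (n=10): Σ = 10464
Mean = 10464/10 = 1046.4000

1046.4 ms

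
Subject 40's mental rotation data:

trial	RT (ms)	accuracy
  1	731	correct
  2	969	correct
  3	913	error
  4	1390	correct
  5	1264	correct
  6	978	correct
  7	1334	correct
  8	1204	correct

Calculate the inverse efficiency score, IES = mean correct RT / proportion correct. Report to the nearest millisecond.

Correct trials (n=7): 731, 969, 1390, 1264, 978, 1334, 1204
Mean correct RT = 7870/7 = 1124.2857 ms
Proportion correct = 7/8
IES = 1124.2857 / (7/8) = 1284.898 ms

1285 ms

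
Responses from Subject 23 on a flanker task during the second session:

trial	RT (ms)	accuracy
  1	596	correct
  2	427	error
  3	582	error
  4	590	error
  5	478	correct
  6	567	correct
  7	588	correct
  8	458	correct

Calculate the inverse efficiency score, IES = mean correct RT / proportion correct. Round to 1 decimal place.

Correct trials (n=5): 596, 478, 567, 588, 458
Mean correct RT = 2687/5 = 537.4000 ms
Proportion correct = 5/8
IES = 537.4000 / (5/8) = 859.840 ms

859.8 ms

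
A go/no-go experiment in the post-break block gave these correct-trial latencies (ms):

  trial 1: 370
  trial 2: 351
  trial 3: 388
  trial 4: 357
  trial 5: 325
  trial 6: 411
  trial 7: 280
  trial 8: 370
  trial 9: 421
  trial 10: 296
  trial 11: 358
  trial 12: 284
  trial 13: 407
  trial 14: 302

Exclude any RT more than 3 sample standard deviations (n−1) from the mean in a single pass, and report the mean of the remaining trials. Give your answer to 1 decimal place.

n = 14, ΣRT = 4920, M = 351.429
Σ(x−M)² = 29441.43; s = √(29441.43/13) = 47.589
Cutoffs: 351.429 ± 3·47.589 → [208.7, 494.2]
No RTs fall outside the cutoffs; all 14 retained. Mean = 4920/14 = 351.429

351.4 ms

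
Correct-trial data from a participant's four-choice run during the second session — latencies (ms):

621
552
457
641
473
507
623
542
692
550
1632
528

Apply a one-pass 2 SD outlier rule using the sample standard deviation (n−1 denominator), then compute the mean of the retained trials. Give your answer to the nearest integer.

562 ms

n = 12, ΣRT = 7818, M = 651.500
Σ(x−M)² = 1102891.00; s = √(1102891.00/11) = 316.643
Cutoffs: 651.500 ± 2·316.643 → [18.2, 1284.8]
Outside: 1632 → excluded.
Retained (n=11): Σ = 6186, mean = 6186/11 = 562.364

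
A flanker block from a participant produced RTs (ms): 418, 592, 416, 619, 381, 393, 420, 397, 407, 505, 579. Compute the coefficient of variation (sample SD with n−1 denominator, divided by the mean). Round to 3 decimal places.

n = 11, Σ = 5127, M = 466.0909
Σ(x−M)² = 81290.909; s = √(81290.909/10) = 90.1615
CV = 90.1615 / 466.0909 = 0.19344

0.193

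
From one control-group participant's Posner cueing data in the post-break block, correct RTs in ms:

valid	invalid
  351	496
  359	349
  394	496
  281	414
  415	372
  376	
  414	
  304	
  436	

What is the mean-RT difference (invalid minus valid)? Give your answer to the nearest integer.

M(valid) = 3330/9 = 370.000
M(invalid) = 2127/5 = 425.400
Difference = 425.400 − 370.000 = 55.400 ms

55 ms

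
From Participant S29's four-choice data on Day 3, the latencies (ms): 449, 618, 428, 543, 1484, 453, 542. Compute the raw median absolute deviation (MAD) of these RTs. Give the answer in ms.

89 ms

Sorted: 428, 449, 453, 542, 543, 618, 1484 → median = 542
|x − 542|: 93, 76, 114, 1, 942, 89, 0
Sorted deviations: 0, 1, 76, 89, 93, 114, 942 → MAD = 89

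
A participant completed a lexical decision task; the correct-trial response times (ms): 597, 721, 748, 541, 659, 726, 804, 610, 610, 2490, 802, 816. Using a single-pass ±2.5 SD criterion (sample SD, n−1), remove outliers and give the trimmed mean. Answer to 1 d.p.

694.0 ms

n = 12, ΣRT = 10124, M = 843.667
Σ(x−M)² = 3048286.67; s = √(3048286.67/11) = 526.419
Cutoffs: 843.667 ± 2.5·526.419 → [-472.4, 2159.7]
Outside: 2490 → excluded.
Retained (n=11): Σ = 7634, mean = 7634/11 = 694.000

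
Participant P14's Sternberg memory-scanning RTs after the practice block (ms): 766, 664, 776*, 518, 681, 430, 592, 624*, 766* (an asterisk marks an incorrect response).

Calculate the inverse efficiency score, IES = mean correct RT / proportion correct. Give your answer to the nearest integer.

913 ms

Correct trials (n=6): 766, 664, 518, 681, 430, 592
Mean correct RT = 3651/6 = 608.5000 ms
Proportion correct = 6/9
IES = 608.5000 / (6/9) = 912.750 ms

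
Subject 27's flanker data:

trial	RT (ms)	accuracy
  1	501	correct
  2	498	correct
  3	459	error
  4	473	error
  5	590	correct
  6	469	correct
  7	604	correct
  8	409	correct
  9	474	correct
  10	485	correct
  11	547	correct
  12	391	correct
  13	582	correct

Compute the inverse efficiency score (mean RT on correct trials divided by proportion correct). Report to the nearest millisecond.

596 ms

Correct trials (n=11): 501, 498, 590, 469, 604, 409, 474, 485, 547, 391, 582
Mean correct RT = 5550/11 = 504.5455 ms
Proportion correct = 11/13
IES = 504.5455 / (11/13) = 596.281 ms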